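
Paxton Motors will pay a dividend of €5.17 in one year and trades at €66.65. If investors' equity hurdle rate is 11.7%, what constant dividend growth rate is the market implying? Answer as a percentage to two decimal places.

From P₀ = D₁/(r − g), the implied growth is g = r − D₁/P₀.
g = 0.117 − 5.17/66.65 = 0.117 − 0.07757 = 0.03943

3.94%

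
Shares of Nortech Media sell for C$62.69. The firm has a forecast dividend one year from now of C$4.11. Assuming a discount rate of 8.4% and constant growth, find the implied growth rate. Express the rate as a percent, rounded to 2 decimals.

1.84%

From P₀ = D₁/(r − g), the implied growth is g = r − D₁/P₀.
g = 0.084 − 4.11/62.69 = 0.084 − 0.06556 = 0.01844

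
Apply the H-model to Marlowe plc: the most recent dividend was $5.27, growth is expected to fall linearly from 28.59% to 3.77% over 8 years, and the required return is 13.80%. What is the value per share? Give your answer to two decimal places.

H-model: P₀ = D₀[(1+g_L) + H(g_S−g_L)]/(r−g_L), with H = 8/2 = 4.
P₀ = 5.27 × [(1+0.0377) + 4×(0.2859−0.0377)] / (0.138−0.0377)
   = 5.27 × 2.0305 / 0.1003 = 106.6873

$106.69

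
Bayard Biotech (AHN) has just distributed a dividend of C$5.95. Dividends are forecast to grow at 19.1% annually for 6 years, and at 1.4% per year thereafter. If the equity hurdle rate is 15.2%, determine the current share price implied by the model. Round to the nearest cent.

C$93.56

Two-stage DDM. Project D₁…D_6 at 0.191, terminal growth 0.014, discount at r = 0.152.
D_1 = 7.0865
D_2 = 8.4400
D_3 = 10.0520
D_4 = 11.9719
D_5 = 14.2586
D_6 = 16.9819
Terminal value at t=6: TV = D_7/(r−g) = 17.2197/(0.152−0.014) = 124.7804
P₀ = 7.0865/(1+0.152)^1 + 8.4400/(1+0.152)^2 + 10.0520/(1+0.152)^3 + 11.9719/(1+0.152)^4 + 14.2586/(1+0.152)^5 + 16.9819/(1+0.152)^6 + 124.7804/(1+0.152)^6 = 93.5635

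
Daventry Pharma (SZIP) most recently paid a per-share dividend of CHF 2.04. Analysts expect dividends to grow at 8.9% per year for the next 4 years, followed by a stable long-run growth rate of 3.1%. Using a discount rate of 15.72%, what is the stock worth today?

Two-stage DDM. Project D₁…D_4 at 0.089, terminal growth 0.031, discount at r = 0.1572.
D_1 = 2.2216
D_2 = 2.4193
D_3 = 2.6346
D_4 = 2.8691
Terminal value at t=4: TV = D_5/(r−g) = 2.9580/(0.1572−0.031) = 23.4391
P₀ = 2.2216/(1+0.1572)^1 + 2.4193/(1+0.1572)^2 + 2.6346/(1+0.1572)^3 + 2.8691/(1+0.1572)^4 + 23.4391/(1+0.1572)^4 = 20.0975

CHF 20.10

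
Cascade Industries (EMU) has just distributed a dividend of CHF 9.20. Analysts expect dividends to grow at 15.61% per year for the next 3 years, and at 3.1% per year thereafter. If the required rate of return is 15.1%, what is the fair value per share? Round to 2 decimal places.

Two-stage DDM. Project D₁…D_3 at 0.1561, terminal growth 0.031, discount at r = 0.151.
D_1 = 10.6361
D_2 = 12.2964
D_3 = 14.2159
Terminal value at t=3: TV = D_4/(r−g) = 14.6566/(0.151−0.031) = 122.1382
P₀ = 10.6361/(1+0.151)^1 + 12.2964/(1+0.151)^2 + 14.2159/(1+0.151)^3 + 122.1382/(1+0.151)^3 = 107.9440

CHF 107.94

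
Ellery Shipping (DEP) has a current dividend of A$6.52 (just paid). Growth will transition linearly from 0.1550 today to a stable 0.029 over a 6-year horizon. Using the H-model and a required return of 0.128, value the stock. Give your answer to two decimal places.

A$92.66

H-model: P₀ = D₀[(1+g_L) + H(g_S−g_L)]/(r−g_L), with H = 6/2 = 3.
P₀ = 6.52 × [(1+0.029) + 3×(0.155−0.029)] / (0.128−0.029)
   = 6.52 × 1.4070 / 0.099 = 92.6630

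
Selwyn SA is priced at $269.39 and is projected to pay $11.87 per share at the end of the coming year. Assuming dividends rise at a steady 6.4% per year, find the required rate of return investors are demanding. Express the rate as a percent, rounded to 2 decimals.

10.81%

Rearranging the constant-growth DDM: r = D₁/P₀ + g.
r = 11.8700 / 269.39 + 0.064 = 0.04406 + 0.064 = 0.10806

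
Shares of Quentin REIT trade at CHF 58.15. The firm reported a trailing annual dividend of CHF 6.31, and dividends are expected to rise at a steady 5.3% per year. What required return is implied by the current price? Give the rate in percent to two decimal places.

16.73%

Rearranging the constant-growth DDM: r = D₁/P₀ + g.
D₁ = 6.31 × (1 + 0.053) = 6.6444.
r = 6.6444 / 58.15 + 0.053 = 0.11426 + 0.053 = 0.16726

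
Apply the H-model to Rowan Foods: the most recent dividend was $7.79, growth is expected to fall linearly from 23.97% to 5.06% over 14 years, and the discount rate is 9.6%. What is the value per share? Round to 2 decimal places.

H-model: P₀ = D₀[(1+g_L) + H(g_S−g_L)]/(r−g_L), with H = 14/2 = 7.
P₀ = 7.79 × [(1+0.0506) + 7×(0.2397−0.0506)] / (0.096−0.0506)
   = 7.79 × 2.3743 / 0.0454 = 407.3964

$407.40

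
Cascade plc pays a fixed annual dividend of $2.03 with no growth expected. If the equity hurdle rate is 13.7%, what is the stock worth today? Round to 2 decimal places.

Zero-growth DDM (perpetuity): P₀ = D/r = 2.03 / 0.137 = 14.8175

$14.82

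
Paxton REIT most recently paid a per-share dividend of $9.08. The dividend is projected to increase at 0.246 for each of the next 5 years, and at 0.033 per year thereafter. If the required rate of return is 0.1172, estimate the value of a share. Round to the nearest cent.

Two-stage DDM. Project D₁…D_5 at 0.246, terminal growth 0.033, discount at r = 0.1172.
D_1 = 11.3137
D_2 = 14.0968
D_3 = 17.5647
D_4 = 21.8856
D_5 = 27.2694
Terminal value at t=5: TV = D_6/(r−g) = 28.1693/(0.1172−0.033) = 334.5525
P₀ = 11.3137/(1+0.1172)^1 + 14.0968/(1+0.1172)^2 + 17.5647/(1+0.1172)^3 + 21.8856/(1+0.1172)^4 + 27.2694/(1+0.1172)^5 + 334.5525/(1+0.1172)^5 = 255.9594

$255.96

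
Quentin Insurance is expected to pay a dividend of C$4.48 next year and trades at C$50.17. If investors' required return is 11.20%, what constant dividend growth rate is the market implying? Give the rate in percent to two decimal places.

2.27%

From P₀ = D₁/(r − g), the implied growth is g = r − D₁/P₀.
g = 0.112 − 4.48/50.17 = 0.112 − 0.08930 = 0.02270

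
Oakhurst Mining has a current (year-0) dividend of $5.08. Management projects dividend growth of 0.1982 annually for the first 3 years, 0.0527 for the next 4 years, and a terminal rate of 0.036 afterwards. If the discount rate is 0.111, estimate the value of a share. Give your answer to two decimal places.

$111.03

Three-stage DDM. Project D₁…D_7; terminal Gordon value at t=7 with g = 0.036; discount at r = 0.111.
D_1 = 6.0869
D_2 = 7.2933
D_3 = 8.7388
D_4 = 9.1993
D_5 = 9.6841
D_6 = 10.1945
D_7 = 10.7317
TV_7 = 11.1181/(0.111−0.036) = 148.2411
P₀ = Σ Dₜ/(1+r)ᵗ + TV_7/(1+r)^7 = 111.0298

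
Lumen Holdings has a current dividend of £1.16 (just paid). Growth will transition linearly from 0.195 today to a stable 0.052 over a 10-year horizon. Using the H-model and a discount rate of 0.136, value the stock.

H-model: P₀ = D₀[(1+g_L) + H(g_S−g_L)]/(r−g_L), with H = 10/2 = 5.
P₀ = 1.16 × [(1+0.052) + 5×(0.195−0.052)] / (0.136−0.052)
   = 1.16 × 1.7670 / 0.084 = 24.4014

£24.40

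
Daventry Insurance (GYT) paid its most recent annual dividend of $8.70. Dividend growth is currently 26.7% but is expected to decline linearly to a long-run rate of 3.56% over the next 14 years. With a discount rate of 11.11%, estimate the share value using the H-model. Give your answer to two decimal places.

$305.99

H-model: P₀ = D₀[(1+g_L) + H(g_S−g_L)]/(r−g_L), with H = 14/2 = 7.
P₀ = 8.70 × [(1+0.0356) + 7×(0.267−0.0356)] / (0.1111−0.0356)
   = 8.70 × 2.6554 / 0.0755 = 305.9865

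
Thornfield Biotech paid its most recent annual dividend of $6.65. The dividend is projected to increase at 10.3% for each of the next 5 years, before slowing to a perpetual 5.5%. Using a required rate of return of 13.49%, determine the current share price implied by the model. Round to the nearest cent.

Two-stage DDM. Project D₁…D_5 at 0.103, terminal growth 0.055, discount at r = 0.1349.
D_1 = 7.3350
D_2 = 8.0904
D_3 = 8.9238
D_4 = 9.8429
D_5 = 10.8567
Terminal value at t=5: TV = D_6/(r−g) = 11.4539/(0.1349−0.055) = 143.3524
P₀ = 7.3350/(1+0.1349)^1 + 8.0904/(1+0.1349)^2 + 8.9238/(1+0.1349)^3 + 9.8429/(1+0.1349)^4 + 10.8567/(1+0.1349)^5 + 143.3524/(1+0.1349)^5 = 106.6898

$106.69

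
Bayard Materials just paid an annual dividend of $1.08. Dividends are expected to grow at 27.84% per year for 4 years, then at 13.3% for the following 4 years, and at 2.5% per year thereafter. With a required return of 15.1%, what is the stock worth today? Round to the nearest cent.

Three-stage DDM. Project D₁…D_8; terminal Gordon value at t=8 with g = 0.025; discount at r = 0.151.
D_1 = 1.3807
D_2 = 1.7651
D_3 = 2.2564
D_4 = 2.8846
D_5 = 3.2683
D_6 = 3.7030
D_7 = 4.1955
D_8 = 4.7535
TV_8 = 4.8723/(0.151−0.025) = 38.6691
P₀ = Σ Dₜ/(1+r)ᵗ + TV_8/(1+r)^8 = 24.5299

$24.53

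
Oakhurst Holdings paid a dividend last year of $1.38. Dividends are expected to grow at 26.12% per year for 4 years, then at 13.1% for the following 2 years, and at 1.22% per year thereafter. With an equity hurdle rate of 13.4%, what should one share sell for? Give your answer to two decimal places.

Three-stage DDM. Project D₁…D_6; terminal Gordon value at t=6 with g = 0.0122; discount at r = 0.134.
D_1 = 1.7405
D_2 = 2.1951
D_3 = 2.7684
D_4 = 3.4915
D_5 = 3.9489
D_6 = 4.4662
TV_6 = 4.5207/(0.134−0.0122) = 37.1158
P₀ = Σ Dₜ/(1+r)ᵗ + TV_6/(1+r)^6 = 28.9109

$28.91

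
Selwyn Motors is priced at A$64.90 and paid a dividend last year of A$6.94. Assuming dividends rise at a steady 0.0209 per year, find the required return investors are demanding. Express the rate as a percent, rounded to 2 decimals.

13.01%

Rearranging the constant-growth DDM: r = D₁/P₀ + g.
D₁ = 6.94 × (1 + 0.0209) = 7.0850.
r = 7.0850 / 64.90 + 0.0209 = 0.10917 + 0.0209 = 0.13007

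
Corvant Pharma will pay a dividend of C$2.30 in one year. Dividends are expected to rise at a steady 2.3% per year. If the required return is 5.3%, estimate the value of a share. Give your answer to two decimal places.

Gordon growth model: P₀ = D₁/(r − g), with D₁ = 2.30 given directly.
P₀ = 2.3000 / (0.053 − 0.023) = 2.3000 / 0.03 = 76.6667

C$76.67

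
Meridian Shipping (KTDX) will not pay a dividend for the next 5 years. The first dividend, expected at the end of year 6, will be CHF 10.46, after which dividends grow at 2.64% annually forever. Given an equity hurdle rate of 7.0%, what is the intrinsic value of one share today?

CHF 171.05

Deferred-dividend DDM. At t=5 the remaining stream is a growing perpetuity with first payment D_6 = 10.46.
V_5 = D_6/(r−g) = 10.46/(0.07−0.0264) = 239.9083
P₀ = V_5/(1+r)^5 = 239.9083/(1+0.07)^5 = 171.0513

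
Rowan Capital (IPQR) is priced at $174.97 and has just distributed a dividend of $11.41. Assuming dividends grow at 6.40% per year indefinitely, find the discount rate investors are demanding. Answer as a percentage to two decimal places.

Rearranging the constant-growth DDM: r = D₁/P₀ + g.
D₁ = 11.41 × (1 + 0.064) = 12.1402.
r = 12.1402 / 174.97 + 0.064 = 0.06938 + 0.064 = 0.13338

13.34%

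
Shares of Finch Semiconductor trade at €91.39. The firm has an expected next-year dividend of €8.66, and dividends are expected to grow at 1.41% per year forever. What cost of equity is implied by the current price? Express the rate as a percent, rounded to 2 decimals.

10.89%

Rearranging the constant-growth DDM: r = D₁/P₀ + g.
r = 8.6600 / 91.39 + 0.0141 = 0.09476 + 0.0141 = 0.10886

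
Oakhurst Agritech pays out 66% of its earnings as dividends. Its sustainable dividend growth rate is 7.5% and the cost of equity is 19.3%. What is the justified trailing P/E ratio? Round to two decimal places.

6.01

Justified trailing P/E = b(1+g)/(r−g) = 0.66×(1+0.075)/(0.193−0.075) = 6.0127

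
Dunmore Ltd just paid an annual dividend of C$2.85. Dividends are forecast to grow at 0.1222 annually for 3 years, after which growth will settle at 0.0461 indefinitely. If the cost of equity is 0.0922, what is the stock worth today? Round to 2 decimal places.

C$79.18

Two-stage DDM. Project D₁…D_3 at 0.1222, terminal growth 0.0461, discount at r = 0.0922.
D_1 = 3.1983
D_2 = 3.5891
D_3 = 4.0277
Terminal value at t=3: TV = D_4/(r−g) = 4.2134/(0.0922−0.0461) = 91.3962
P₀ = 3.1983/(1+0.0922)^1 + 3.5891/(1+0.0922)^2 + 4.0277/(1+0.0922)^3 + 91.3962/(1+0.0922)^3 = 79.1773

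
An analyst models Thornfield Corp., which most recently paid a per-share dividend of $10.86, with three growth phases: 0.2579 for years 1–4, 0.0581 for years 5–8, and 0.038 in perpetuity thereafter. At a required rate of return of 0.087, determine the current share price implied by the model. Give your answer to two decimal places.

Three-stage DDM. Project D₁…D_8; terminal Gordon value at t=8 with g = 0.038; discount at r = 0.087.
D_1 = 13.6608
D_2 = 17.1839
D_3 = 21.6156
D_4 = 27.1903
D_5 = 28.7701
D_6 = 30.4416
D_7 = 32.2103
D_8 = 34.0817
TV_8 = 35.3768/(0.087−0.038) = 721.9754
P₀ = Σ Dₜ/(1+r)ᵗ + TV_8/(1+r)^8 = 506.6904

$506.69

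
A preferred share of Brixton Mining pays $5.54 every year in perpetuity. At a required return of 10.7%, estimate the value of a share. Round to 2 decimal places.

$51.78

Zero-growth DDM (perpetuity): P₀ = D/r = 5.54 / 0.107 = 51.7757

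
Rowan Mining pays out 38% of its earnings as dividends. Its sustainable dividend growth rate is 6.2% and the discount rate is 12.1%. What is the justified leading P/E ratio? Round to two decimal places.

6.44

Justified leading P/E = b/(r−g) = 0.38/(0.121−0.062) = 6.4407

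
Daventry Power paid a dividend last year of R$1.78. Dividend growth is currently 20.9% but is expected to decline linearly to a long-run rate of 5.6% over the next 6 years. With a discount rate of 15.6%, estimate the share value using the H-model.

R$26.97

H-model: P₀ = D₀[(1+g_L) + H(g_S−g_L)]/(r−g_L), with H = 6/2 = 3.
P₀ = 1.78 × [(1+0.056) + 3×(0.209−0.056)] / (0.156−0.056)
   = 1.78 × 1.5150 / 0.1 = 26.9670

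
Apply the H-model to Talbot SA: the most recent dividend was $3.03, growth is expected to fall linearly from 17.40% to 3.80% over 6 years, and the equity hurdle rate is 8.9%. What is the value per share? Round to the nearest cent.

H-model: P₀ = D₀[(1+g_L) + H(g_S−g_L)]/(r−g_L), with H = 6/2 = 3.
P₀ = 3.03 × [(1+0.038) + 3×(0.174−0.038)] / (0.089−0.038)
   = 3.03 × 1.4460 / 0.051 = 85.9094

$85.91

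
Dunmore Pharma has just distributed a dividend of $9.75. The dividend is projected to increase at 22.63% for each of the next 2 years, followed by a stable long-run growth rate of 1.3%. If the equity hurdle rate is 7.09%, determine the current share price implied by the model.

$247.63

Two-stage DDM. Project D₁…D_2 at 0.2263, terminal growth 0.013, discount at r = 0.0709.
D_1 = 11.9564
D_2 = 14.6622
Terminal value at t=2: TV = D_3/(r−g) = 14.8528/(0.0709−0.013) = 256.5246
P₀ = 11.9564/(1+0.0709)^1 + 14.6622/(1+0.0709)^2 + 256.5246/(1+0.0709)^2 = 247.6319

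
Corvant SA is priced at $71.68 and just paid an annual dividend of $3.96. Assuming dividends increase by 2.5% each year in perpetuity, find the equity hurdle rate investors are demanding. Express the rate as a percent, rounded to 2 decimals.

Rearranging the constant-growth DDM: r = D₁/P₀ + g.
D₁ = 3.96 × (1 + 0.025) = 4.0590.
r = 4.0590 / 71.68 + 0.025 = 0.05663 + 0.025 = 0.08163

8.16%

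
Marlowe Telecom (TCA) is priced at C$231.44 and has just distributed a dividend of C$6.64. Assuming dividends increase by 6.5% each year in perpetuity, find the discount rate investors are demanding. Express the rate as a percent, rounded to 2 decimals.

9.56%

Rearranging the constant-growth DDM: r = D₁/P₀ + g.
D₁ = 6.64 × (1 + 0.065) = 7.0716.
r = 7.0716 / 231.44 + 0.065 = 0.03055 + 0.065 = 0.09555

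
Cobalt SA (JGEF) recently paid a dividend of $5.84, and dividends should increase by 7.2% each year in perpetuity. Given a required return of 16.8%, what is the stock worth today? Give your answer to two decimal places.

Gordon growth model: P₀ = D₁/(r − g). D₁ = 5.84 × (1 + 0.072) = 6.2605.
P₀ = 6.2605 / (0.168 − 0.072) = 6.2605 / 0.096 = 65.2133

$65.21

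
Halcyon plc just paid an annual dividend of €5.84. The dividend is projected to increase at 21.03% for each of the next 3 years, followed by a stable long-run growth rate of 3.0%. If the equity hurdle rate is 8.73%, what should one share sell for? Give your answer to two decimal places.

Two-stage DDM. Project D₁…D_3 at 0.2103, terminal growth 0.03, discount at r = 0.0873.
D_1 = 7.0682
D_2 = 8.5546
D_3 = 10.3536
Terminal value at t=3: TV = D_4/(r−g) = 10.6642/(0.0873−0.03) = 186.1121
P₀ = 7.0682/(1+0.0873)^1 + 8.5546/(1+0.0873)^2 + 10.3536/(1+0.0873)^3 + 186.1121/(1+0.0873)^3 = 166.5772

€166.58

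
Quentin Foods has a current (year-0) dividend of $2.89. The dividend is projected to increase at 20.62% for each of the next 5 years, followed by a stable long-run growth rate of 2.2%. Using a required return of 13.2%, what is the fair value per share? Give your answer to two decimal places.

Two-stage DDM. Project D₁…D_5 at 0.2062, terminal growth 0.022, discount at r = 0.132.
D_1 = 3.4859
D_2 = 4.2047
D_3 = 5.0717
D_4 = 6.1175
D_5 = 7.3789
Terminal value at t=5: TV = D_6/(r−g) = 7.5413/(0.132−0.022) = 68.5571
P₀ = 3.4859/(1+0.132)^1 + 4.2047/(1+0.132)^2 + 5.0717/(1+0.132)^3 + 6.1175/(1+0.132)^4 + 7.3789/(1+0.132)^5 + 68.5571/(1+0.132)^5 = 54.4349

$54.43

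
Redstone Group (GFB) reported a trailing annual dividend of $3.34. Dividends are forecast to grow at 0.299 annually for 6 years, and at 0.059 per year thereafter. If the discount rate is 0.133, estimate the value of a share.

Two-stage DDM. Project D₁…D_6 at 0.299, terminal growth 0.059, discount at r = 0.133.
D_1 = 4.3387
D_2 = 5.6359
D_3 = 7.3211
D_4 = 9.5101
D_5 = 12.3536
D_6 = 16.0473
Terminal value at t=6: TV = D_7/(r−g) = 16.9941/(0.133−0.059) = 229.6496
P₀ = 4.3387/(1+0.133)^1 + 5.6359/(1+0.133)^2 + 7.3211/(1+0.133)^3 + 9.5101/(1+0.133)^4 + 12.3536/(1+0.133)^5 + 16.0473/(1+0.133)^6 + 229.6496/(1+0.133)^6 = 141.7915

$141.79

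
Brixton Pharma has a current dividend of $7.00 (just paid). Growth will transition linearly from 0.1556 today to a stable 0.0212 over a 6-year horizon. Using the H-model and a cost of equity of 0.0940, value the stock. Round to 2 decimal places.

H-model: P₀ = D₀[(1+g_L) + H(g_S−g_L)]/(r−g_L), with H = 6/2 = 3.
P₀ = 7.00 × [(1+0.0212) + 3×(0.1556−0.0212)] / (0.094−0.0212)
   = 7.00 × 1.4244 / 0.0728 = 136.9615

$136.96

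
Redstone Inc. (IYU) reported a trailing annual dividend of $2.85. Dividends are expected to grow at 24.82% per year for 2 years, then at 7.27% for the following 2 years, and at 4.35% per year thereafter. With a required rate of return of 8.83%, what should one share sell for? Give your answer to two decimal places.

$99.19

Three-stage DDM. Project D₁…D_4; terminal Gordon value at t=4 with g = 0.0435; discount at r = 0.0883.
D_1 = 3.5574
D_2 = 4.4403
D_3 = 4.7631
D_4 = 5.1094
TV_4 = 5.3317/(0.0883−0.0435) = 119.0102
P₀ = Σ Dₜ/(1+r)ᵗ + TV_4/(1+r)^4 = 99.1932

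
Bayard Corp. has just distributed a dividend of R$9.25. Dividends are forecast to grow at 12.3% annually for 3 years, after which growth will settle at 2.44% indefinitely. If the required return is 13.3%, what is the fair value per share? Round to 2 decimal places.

Two-stage DDM. Project D₁…D_3 at 0.123, terminal growth 0.0244, discount at r = 0.133.
D_1 = 10.3878
D_2 = 11.6654
D_3 = 13.1003
Terminal value at t=3: TV = D_4/(r−g) = 13.4199/(0.133−0.0244) = 123.5722
P₀ = 10.3878/(1+0.133)^1 + 11.6654/(1+0.133)^2 + 13.1003/(1+0.133)^3 + 123.5722/(1+0.133)^3 = 112.2263

R$112.23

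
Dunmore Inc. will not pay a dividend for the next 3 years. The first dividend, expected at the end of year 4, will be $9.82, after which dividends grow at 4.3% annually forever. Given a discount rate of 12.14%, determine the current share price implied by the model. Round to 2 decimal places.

Deferred-dividend DDM. At t=3 the remaining stream is a growing perpetuity with first payment D_4 = 9.82.
V_3 = D_4/(r−g) = 9.82/(0.1214−0.043) = 125.2551
P₀ = V_3/(1+r)^3 = 125.2551/(1+0.1214)^3 = 88.8206

$88.82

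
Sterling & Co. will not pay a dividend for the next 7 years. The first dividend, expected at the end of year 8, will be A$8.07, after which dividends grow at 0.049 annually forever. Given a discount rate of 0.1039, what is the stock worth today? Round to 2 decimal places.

A$73.59

Deferred-dividend DDM. At t=7 the remaining stream is a growing perpetuity with first payment D_8 = 8.07.
V_7 = D_8/(r−g) = 8.07/(0.1039−0.049) = 146.9945
P₀ = V_7/(1+r)^7 = 146.9945/(1+0.1039)^7 = 73.5856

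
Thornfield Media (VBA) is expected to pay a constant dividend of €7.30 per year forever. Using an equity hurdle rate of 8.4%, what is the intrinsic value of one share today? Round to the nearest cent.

€86.90

Zero-growth DDM (perpetuity): P₀ = D/r = 7.30 / 0.084 = 86.9048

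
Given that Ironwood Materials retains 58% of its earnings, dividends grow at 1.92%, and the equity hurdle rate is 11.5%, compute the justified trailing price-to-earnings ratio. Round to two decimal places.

Payout ratio b = 1 − 0.58 = 0.42.
Justified trailing P/E = b(1+g)/(r−g) = 0.42×(1+0.0192)/(0.115−0.0192) = 4.4683

4.47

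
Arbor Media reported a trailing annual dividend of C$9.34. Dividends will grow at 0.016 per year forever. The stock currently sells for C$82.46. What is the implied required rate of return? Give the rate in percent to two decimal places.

13.11%

Rearranging the constant-growth DDM: r = D₁/P₀ + g.
D₁ = 9.34 × (1 + 0.016) = 9.4894.
r = 9.4894 / 82.46 + 0.016 = 0.11508 + 0.016 = 0.13108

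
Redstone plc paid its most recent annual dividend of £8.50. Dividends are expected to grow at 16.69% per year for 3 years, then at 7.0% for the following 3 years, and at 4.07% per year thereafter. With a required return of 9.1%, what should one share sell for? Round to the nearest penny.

Three-stage DDM. Project D₁…D_6; terminal Gordon value at t=6 with g = 0.0407; discount at r = 0.091.
D_1 = 9.9186
D_2 = 11.5741
D_3 = 13.5058
D_4 = 14.4512
D_5 = 15.4628
D_6 = 16.5452
TV_6 = 17.2186/(0.091−0.0407) = 342.3172
P₀ = Σ Dₜ/(1+r)ᵗ + TV_6/(1+r)^6 = 262.2232

£262.22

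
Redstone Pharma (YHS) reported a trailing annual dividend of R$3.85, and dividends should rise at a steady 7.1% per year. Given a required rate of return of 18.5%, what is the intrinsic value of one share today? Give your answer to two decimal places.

R$36.17

Gordon growth model: P₀ = D₁/(r − g). D₁ = 3.85 × (1 + 0.071) = 4.1234.
P₀ = 4.1234 / (0.185 − 0.071) = 4.1234 / 0.114 = 36.1697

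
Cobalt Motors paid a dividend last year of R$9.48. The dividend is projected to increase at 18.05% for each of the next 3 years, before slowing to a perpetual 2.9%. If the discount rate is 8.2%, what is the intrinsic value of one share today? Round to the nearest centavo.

Two-stage DDM. Project D₁…D_3 at 0.1805, terminal growth 0.029, discount at r = 0.082.
D_1 = 11.1911
D_2 = 13.2111
D_3 = 15.5958
Terminal value at t=3: TV = D_4/(r−g) = 16.0480/(0.082−0.029) = 302.7930
P₀ = 11.1911/(1+0.082)^1 + 13.2111/(1+0.082)^2 + 15.5958/(1+0.082)^3 + 302.7930/(1+0.082)^3 = 272.9759

R$272.98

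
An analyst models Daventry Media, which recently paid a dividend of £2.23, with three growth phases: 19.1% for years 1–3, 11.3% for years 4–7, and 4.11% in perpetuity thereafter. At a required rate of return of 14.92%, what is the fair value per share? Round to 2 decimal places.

£37.39

Three-stage DDM. Project D₁…D_7; terminal Gordon value at t=7 with g = 0.0411; discount at r = 0.1492.
D_1 = 2.6559
D_2 = 3.1632
D_3 = 3.7674
D_4 = 4.1931
D_5 = 4.6669
D_6 = 5.1943
D_7 = 5.7812
TV_7 = 6.0188/(0.1492−0.0411) = 55.6785
P₀ = Σ Dₜ/(1+r)ᵗ + TV_7/(1+r)^7 = 37.3939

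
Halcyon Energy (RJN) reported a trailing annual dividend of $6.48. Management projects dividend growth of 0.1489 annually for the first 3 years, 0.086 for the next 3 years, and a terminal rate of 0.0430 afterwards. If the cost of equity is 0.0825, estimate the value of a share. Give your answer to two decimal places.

$251.87

Three-stage DDM. Project D₁…D_6; terminal Gordon value at t=6 with g = 0.043; discount at r = 0.0825.
D_1 = 7.4449
D_2 = 8.5534
D_3 = 9.8270
D_4 = 10.6721
D_5 = 11.5899
D_6 = 12.5867
TV_6 = 13.1279/(0.0825−0.043) = 332.3521
P₀ = Σ Dₜ/(1+r)ᵗ + TV_6/(1+r)^6 = 251.8685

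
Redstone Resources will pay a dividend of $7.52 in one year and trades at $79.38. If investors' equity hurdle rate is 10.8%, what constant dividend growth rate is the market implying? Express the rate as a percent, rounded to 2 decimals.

From P₀ = D₁/(r − g), the implied growth is g = r − D₁/P₀.
g = 0.108 − 7.52/79.38 = 0.108 − 0.09473 = 0.01327

1.33%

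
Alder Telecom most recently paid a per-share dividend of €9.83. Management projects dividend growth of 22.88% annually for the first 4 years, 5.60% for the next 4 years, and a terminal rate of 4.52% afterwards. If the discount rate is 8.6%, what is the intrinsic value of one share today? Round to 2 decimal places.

€483.19

Three-stage DDM. Project D₁…D_8; terminal Gordon value at t=8 with g = 0.0452; discount at r = 0.086.
D_1 = 12.0791
D_2 = 14.8428
D_3 = 18.2388
D_4 = 22.4119
D_5 = 23.6669
D_6 = 24.9923
D_7 = 26.3919
D_8 = 27.8698
TV_8 = 29.1295/(0.086−0.0452) = 713.9589
P₀ = Σ Dₜ/(1+r)ᵗ + TV_8/(1+r)^8 = 483.1867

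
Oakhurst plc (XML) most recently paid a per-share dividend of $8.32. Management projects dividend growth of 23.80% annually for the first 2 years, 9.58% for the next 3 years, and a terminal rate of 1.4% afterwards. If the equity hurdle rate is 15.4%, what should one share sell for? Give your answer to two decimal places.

Three-stage DDM. Project D₁…D_5; terminal Gordon value at t=5 with g = 0.014; discount at r = 0.154.
D_1 = 10.3002
D_2 = 12.7516
D_3 = 13.9732
D_4 = 15.3118
D_5 = 16.7787
TV_5 = 17.0136/(0.154−0.014) = 121.5258
P₀ = Σ Dₜ/(1+r)ᵗ + TV_5/(1+r)^5 = 103.8055

$103.81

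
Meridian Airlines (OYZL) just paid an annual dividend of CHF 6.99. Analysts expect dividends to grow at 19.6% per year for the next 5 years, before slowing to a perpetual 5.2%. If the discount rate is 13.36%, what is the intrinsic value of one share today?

Two-stage DDM. Project D₁…D_5 at 0.196, terminal growth 0.052, discount at r = 0.1336.
D_1 = 8.3600
D_2 = 9.9986
D_3 = 11.9583
D_4 = 14.3022
D_5 = 17.1054
Terminal value at t=5: TV = D_6/(r−g) = 17.9949/(0.1336−0.052) = 220.5254
P₀ = 8.3600/(1+0.1336)^1 + 9.9986/(1+0.1336)^2 + 11.9583/(1+0.1336)^3 + 14.3022/(1+0.1336)^4 + 17.1054/(1+0.1336)^5 + 220.5254/(1+0.1336)^5 = 158.9669

CHF 158.97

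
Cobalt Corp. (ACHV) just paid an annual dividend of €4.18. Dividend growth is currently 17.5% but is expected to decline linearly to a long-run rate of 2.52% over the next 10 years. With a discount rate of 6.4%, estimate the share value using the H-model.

H-model: P₀ = D₀[(1+g_L) + H(g_S−g_L)]/(r−g_L), with H = 10/2 = 5.
P₀ = 4.18 × [(1+0.0252) + 5×(0.175−0.0252)] / (0.064−0.0252)
   = 4.18 × 1.7742 / 0.0388 = 191.1380

€191.14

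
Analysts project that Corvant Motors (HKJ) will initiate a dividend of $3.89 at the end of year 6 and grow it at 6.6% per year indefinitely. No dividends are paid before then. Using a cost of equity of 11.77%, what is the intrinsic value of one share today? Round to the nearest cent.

Deferred-dividend DDM. At t=5 the remaining stream is a growing perpetuity with first payment D_6 = 3.89.
V_5 = D_6/(r−g) = 3.89/(0.1177−0.066) = 75.2418
P₀ = V_5/(1+r)^5 = 75.2418/(1+0.1177)^5 = 43.1353

$43.14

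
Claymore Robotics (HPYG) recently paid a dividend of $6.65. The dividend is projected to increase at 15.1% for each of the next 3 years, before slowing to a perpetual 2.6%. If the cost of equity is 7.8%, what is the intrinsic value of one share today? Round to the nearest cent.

$182.49

Two-stage DDM. Project D₁…D_3 at 0.151, terminal growth 0.026, discount at r = 0.078.
D_1 = 7.6542
D_2 = 8.8099
D_3 = 10.1402
Terminal value at t=3: TV = D_4/(r−g) = 10.4039/(0.078−0.026) = 200.0745
P₀ = 7.6542/(1+0.078)^1 + 8.8099/(1+0.078)^2 + 10.1402/(1+0.078)^3 + 200.0745/(1+0.078)^3 = 182.4872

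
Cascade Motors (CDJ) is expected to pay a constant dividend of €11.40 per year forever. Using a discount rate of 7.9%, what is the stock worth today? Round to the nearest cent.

Zero-growth DDM (perpetuity): P₀ = D/r = 11.40 / 0.079 = 144.3038

€144.30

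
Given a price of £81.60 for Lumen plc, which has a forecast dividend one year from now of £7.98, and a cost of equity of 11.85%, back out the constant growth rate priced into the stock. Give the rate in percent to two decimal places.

From P₀ = D₁/(r − g), the implied growth is g = r − D₁/P₀.
g = 0.1185 − 7.98/81.60 = 0.1185 − 0.09779 = 0.02071

2.07%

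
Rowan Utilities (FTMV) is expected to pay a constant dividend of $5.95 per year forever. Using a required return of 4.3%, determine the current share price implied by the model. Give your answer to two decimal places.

Zero-growth DDM (perpetuity): P₀ = D/r = 5.95 / 0.043 = 138.3721

$138.37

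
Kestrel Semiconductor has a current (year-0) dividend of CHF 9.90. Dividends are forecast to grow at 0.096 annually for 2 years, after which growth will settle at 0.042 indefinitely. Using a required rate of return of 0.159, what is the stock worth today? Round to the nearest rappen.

CHF 97.06

Two-stage DDM. Project D₁…D_2 at 0.096, terminal growth 0.042, discount at r = 0.159.
D_1 = 10.8504
D_2 = 11.8920
Terminal value at t=2: TV = D_3/(r−g) = 12.3915/(0.159−0.042) = 105.9103
P₀ = 10.8504/(1+0.159)^1 + 11.8920/(1+0.159)^2 + 105.9103/(1+0.159)^2 = 97.0593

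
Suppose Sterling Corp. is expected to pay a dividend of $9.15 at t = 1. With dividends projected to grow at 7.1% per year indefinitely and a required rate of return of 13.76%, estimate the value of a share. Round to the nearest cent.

$137.39

Gordon growth model: P₀ = D₁/(r − g), with D₁ = 9.15 given directly.
P₀ = 9.1500 / (0.1376 − 0.071) = 9.1500 / 0.0666 = 137.3874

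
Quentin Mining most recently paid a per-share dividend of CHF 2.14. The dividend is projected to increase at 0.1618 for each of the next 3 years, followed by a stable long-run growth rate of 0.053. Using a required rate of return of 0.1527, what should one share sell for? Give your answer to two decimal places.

CHF 29.66

Two-stage DDM. Project D₁…D_3 at 0.1618, terminal growth 0.053, discount at r = 0.1527.
D_1 = 2.4863
D_2 = 2.8885
D_3 = 3.3559
Terminal value at t=3: TV = D_4/(r−g) = 3.5338/(0.1527−0.053) = 35.4439
P₀ = 2.4863/(1+0.1527)^1 + 2.8885/(1+0.1527)^2 + 3.3559/(1+0.1527)^3 + 35.4439/(1+0.1527)^3 = 29.6634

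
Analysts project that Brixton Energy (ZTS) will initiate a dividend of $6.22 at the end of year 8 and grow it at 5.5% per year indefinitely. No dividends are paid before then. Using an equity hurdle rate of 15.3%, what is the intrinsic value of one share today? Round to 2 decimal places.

$23.43

Deferred-dividend DDM. At t=7 the remaining stream is a growing perpetuity with first payment D_8 = 6.22.
V_7 = D_8/(r−g) = 6.22/(0.153−0.055) = 63.4694
P₀ = V_7/(1+r)^7 = 63.4694/(1+0.153)^7 = 23.4293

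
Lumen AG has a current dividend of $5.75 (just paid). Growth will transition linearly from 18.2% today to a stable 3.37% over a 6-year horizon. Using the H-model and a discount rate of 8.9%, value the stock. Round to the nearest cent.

$153.74

H-model: P₀ = D₀[(1+g_L) + H(g_S−g_L)]/(r−g_L), with H = 6/2 = 3.
P₀ = 5.75 × [(1+0.0337) + 3×(0.182−0.0337)] / (0.089−0.0337)
   = 5.75 × 1.4786 / 0.0553 = 153.7423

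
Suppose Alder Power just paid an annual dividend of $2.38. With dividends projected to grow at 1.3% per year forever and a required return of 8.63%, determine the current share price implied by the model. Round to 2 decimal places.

$32.89

Gordon growth model: P₀ = D₁/(r − g). D₁ = 2.38 × (1 + 0.013) = 2.4109.
P₀ = 2.4109 / (0.0863 − 0.013) = 2.4109 / 0.0733 = 32.8914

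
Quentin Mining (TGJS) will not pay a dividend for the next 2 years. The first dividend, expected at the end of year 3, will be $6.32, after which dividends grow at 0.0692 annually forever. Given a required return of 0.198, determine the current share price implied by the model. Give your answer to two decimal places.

$34.19

Deferred-dividend DDM. At t=2 the remaining stream is a growing perpetuity with first payment D_3 = 6.32.
V_2 = D_3/(r−g) = 6.32/(0.198−0.0692) = 49.0683
P₀ = V_2/(1+r)^2 = 49.0683/(1+0.198)^2 = 34.1891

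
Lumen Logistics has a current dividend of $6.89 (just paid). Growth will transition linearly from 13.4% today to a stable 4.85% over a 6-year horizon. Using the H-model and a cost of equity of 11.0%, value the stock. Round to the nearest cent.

H-model: P₀ = D₀[(1+g_L) + H(g_S−g_L)]/(r−g_L), with H = 6/2 = 3.
P₀ = 6.89 × [(1+0.0485) + 3×(0.134−0.0485)] / (0.11−0.0485)
   = 6.89 × 1.3050 / 0.0615 = 146.2024

$146.20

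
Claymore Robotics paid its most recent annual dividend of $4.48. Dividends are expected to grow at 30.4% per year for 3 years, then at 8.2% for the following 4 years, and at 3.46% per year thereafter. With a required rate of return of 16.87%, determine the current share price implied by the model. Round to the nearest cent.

Three-stage DDM. Project D₁…D_7; terminal Gordon value at t=7 with g = 0.0346; discount at r = 0.1687.
D_1 = 5.8419
D_2 = 7.6179
D_3 = 9.9337
D_4 = 10.7483
D_5 = 11.6296
D_6 = 12.5832
D_7 = 13.6151
TV_7 = 14.0861/(0.1687−0.0346) = 105.0421
P₀ = Σ Dₜ/(1+r)ᵗ + TV_7/(1+r)^7 = 72.6775

$72.68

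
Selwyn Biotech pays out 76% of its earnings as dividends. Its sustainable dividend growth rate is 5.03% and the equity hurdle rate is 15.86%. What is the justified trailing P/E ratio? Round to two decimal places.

7.37

Justified trailing P/E = b(1+g)/(r−g) = 0.76×(1+0.0503)/(0.1586−0.0503) = 7.3705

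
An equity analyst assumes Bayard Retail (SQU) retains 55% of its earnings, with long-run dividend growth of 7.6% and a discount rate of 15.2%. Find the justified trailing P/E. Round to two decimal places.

6.37

Payout ratio b = 1 − 0.55 = 0.45.
Justified trailing P/E = b(1+g)/(r−g) = 0.45×(1+0.076)/(0.152−0.076) = 6.3711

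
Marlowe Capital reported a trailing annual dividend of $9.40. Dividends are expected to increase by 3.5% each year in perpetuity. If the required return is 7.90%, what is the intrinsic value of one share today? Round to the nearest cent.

$221.11

Gordon growth model: P₀ = D₁/(r − g). D₁ = 9.40 × (1 + 0.035) = 9.7290.
P₀ = 9.7290 / (0.079 − 0.035) = 9.7290 / 0.044 = 221.1136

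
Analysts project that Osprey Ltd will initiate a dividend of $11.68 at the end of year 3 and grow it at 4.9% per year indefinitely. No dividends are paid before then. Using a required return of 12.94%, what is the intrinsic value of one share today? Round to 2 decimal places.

Deferred-dividend DDM. At t=2 the remaining stream is a growing perpetuity with first payment D_3 = 11.68.
V_2 = D_3/(r−g) = 11.68/(0.1294−0.049) = 145.2736
P₀ = V_2/(1+r)^2 = 145.2736/(1+0.1294)^2 = 113.8915

$113.89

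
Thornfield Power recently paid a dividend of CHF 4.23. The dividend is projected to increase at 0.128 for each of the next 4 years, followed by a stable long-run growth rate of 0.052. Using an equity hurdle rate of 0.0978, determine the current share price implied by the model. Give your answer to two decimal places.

Two-stage DDM. Project D₁…D_4 at 0.128, terminal growth 0.052, discount at r = 0.0978.
D_1 = 4.7714
D_2 = 5.3822
D_3 = 6.0711
D_4 = 6.8482
Terminal value at t=4: TV = D_5/(r−g) = 7.2043/(0.0978−0.052) = 157.2994
P₀ = 4.7714/(1+0.0978)^1 + 5.3822/(1+0.0978)^2 + 6.0711/(1+0.0978)^3 + 6.8482/(1+0.0978)^4 + 157.2994/(1+0.0978)^4 = 126.4175

CHF 126.42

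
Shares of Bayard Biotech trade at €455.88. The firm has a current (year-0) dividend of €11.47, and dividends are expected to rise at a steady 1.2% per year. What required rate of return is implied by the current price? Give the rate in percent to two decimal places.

Rearranging the constant-growth DDM: r = D₁/P₀ + g.
D₁ = 11.47 × (1 + 0.012) = 11.6076.
r = 11.6076 / 455.88 + 0.012 = 0.02546 + 0.012 = 0.03746

3.75%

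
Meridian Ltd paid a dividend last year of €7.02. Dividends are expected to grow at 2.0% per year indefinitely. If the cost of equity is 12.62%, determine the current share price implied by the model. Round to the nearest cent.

€67.42

Gordon growth model: P₀ = D₁/(r − g). D₁ = 7.02 × (1 + 0.02) = 7.1604.
P₀ = 7.1604 / (0.1262 − 0.02) = 7.1604 / 0.1062 = 67.4237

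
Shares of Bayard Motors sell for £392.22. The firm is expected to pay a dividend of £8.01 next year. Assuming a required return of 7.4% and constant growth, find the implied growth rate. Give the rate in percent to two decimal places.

5.36%

From P₀ = D₁/(r − g), the implied growth is g = r − D₁/P₀.
g = 0.074 − 8.01/392.22 = 0.074 − 0.02042 = 0.05358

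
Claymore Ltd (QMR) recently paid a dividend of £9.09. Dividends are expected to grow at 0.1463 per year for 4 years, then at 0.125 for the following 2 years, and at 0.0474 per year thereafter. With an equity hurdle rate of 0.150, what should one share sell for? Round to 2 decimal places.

£141.10

Three-stage DDM. Project D₁…D_6; terminal Gordon value at t=6 with g = 0.0474; discount at r = 0.15.
D_1 = 10.4199
D_2 = 11.9443
D_3 = 13.6917
D_4 = 15.6948
D_5 = 17.6567
D_6 = 19.8638
TV_6 = 20.8053/(0.15−0.0474) = 202.7810
P₀ = Σ Dₜ/(1+r)ᵗ + TV_6/(1+r)^6 = 141.1025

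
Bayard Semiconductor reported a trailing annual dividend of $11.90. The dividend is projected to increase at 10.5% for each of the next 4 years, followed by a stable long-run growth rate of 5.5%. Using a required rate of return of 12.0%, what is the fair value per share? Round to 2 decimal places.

$229.03

Two-stage DDM. Project D₁…D_4 at 0.105, terminal growth 0.055, discount at r = 0.12.
D_1 = 13.1495
D_2 = 14.5302
D_3 = 16.0559
D_4 = 17.7417
Terminal value at t=4: TV = D_5/(r−g) = 18.7175/(0.12−0.055) = 287.9620
P₀ = 13.1495/(1+0.12)^1 + 14.5302/(1+0.12)^2 + 16.0559/(1+0.12)^3 + 17.7417/(1+0.12)^4 + 287.9620/(1+0.12)^4 = 229.0325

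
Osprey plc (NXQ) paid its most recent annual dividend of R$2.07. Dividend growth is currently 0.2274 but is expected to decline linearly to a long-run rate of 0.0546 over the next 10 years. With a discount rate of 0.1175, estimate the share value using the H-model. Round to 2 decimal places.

R$63.14

H-model: P₀ = D₀[(1+g_L) + H(g_S−g_L)]/(r−g_L), with H = 10/2 = 5.
P₀ = 2.07 × [(1+0.0546) + 5×(0.2274−0.0546)] / (0.1175−0.0546)
   = 2.07 × 1.9186 / 0.0629 = 63.1399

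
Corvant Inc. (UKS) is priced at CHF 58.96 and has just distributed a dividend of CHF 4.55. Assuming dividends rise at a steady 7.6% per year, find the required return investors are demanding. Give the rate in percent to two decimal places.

Rearranging the constant-growth DDM: r = D₁/P₀ + g.
D₁ = 4.55 × (1 + 0.076) = 4.8958.
r = 4.8958 / 58.96 + 0.076 = 0.08304 + 0.076 = 0.15904

15.90%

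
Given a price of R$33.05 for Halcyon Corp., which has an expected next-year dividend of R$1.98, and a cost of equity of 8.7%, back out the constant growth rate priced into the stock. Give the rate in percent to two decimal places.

From P₀ = D₁/(r − g), the implied growth is g = r − D₁/P₀.
g = 0.087 − 1.98/33.05 = 0.087 − 0.05991 = 0.02709

2.71%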